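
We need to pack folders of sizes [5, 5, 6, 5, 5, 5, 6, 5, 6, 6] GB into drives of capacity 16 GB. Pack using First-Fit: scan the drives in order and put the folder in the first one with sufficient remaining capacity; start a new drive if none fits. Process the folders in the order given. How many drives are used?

4

5 GB → drive 1 (remaining 11 GB)
5 GB → drive 1 (remaining 6 GB)
6 GB → drive 1 (remaining 0 GB)
5 GB → drive 2 (remaining 11 GB)
5 GB → drive 2 (remaining 6 GB)
5 GB → drive 2 (remaining 1 GB)
6 GB → drive 3 (remaining 10 GB)
5 GB → drive 3 (remaining 5 GB)
6 GB → drive 4 (remaining 10 GB)
6 GB → drive 4 (remaining 4 GB)
Final drives: [5,5,6] [5,5,5] [6,5] [6,6].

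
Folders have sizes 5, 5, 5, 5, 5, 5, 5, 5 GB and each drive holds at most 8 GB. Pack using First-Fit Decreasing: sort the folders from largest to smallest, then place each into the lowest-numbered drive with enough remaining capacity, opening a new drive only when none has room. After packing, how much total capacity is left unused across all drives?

24

Sorted descending: 5, 5, 5, 5, 5, 5, 5, 5.
Put 5 GB in drive 1; 3 GB remain.
Put 5 GB in drive 2; 3 GB remain.
Put 5 GB in drive 3; 3 GB remain.
Put 5 GB in drive 4; 3 GB remain.
Put 5 GB in drive 5; 3 GB remain.
Put 5 GB in drive 6; 3 GB remain.
Put 5 GB in drive 7; 3 GB remain.
Put 5 GB in drive 8; 3 GB remain.
8 drives × 8 GB = 64 GB; used 40 GB; unused 24 GB.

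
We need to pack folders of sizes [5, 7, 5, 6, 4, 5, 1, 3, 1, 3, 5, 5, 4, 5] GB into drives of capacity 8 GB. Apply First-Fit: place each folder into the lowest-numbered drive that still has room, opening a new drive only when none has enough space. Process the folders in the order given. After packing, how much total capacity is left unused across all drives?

drive 1: place 5 GB, 3 GB left
drive 2: place 7 GB, 1 GB left
drive 3: place 5 GB, 3 GB left
drive 4: place 6 GB, 2 GB left
drive 5: place 4 GB, 4 GB left
drive 6: place 5 GB, 3 GB left
drive 1: place 1 GB, 2 GB left
drive 3: place 3 GB, 0 GB left
drive 1: place 1 GB, 1 GB left
drive 5: place 3 GB, 1 GB left
drive 7: place 5 GB, 3 GB left
drive 8: place 5 GB, 3 GB left
drive 9: place 4 GB, 4 GB left
drive 10: place 5 GB, 3 GB left
10 drives × 8 GB = 80 GB; used 59 GB; unused 21 GB.

21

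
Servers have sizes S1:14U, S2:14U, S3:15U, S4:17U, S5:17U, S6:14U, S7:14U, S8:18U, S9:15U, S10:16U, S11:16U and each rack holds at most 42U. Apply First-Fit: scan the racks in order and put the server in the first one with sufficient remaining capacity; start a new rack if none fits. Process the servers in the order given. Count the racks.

5 racks

rack 1: place S1 (14U), 28U left
rack 1: place S2 (14U), 14U left
rack 2: place S3 (15U), 27U left
rack 2: place S4 (17U), 10U left
rack 3: place S5 (17U), 25U left
rack 1: place S6 (14U), 0U left
rack 3: place S7 (14U), 11U left
rack 4: place S8 (18U), 24U left
rack 4: place S9 (15U), 9U left
rack 5: place S10 (16U), 26U left
rack 5: place S11 (16U), 10U left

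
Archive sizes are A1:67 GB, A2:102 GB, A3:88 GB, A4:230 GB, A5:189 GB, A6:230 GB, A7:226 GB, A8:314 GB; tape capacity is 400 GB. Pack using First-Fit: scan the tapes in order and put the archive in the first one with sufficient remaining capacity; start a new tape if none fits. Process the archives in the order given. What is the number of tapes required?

Put A1 (67 GB) in tape 1; 333 GB remain.
Put A2 (102 GB) in tape 1; 231 GB remain.
Put A3 (88 GB) in tape 1; 143 GB remain.
Put A4 (230 GB) in tape 2; 170 GB remain.
Put A5 (189 GB) in tape 3; 211 GB remain.
Put A6 (230 GB) in tape 4; 170 GB remain.
Put A7 (226 GB) in tape 5; 174 GB remain.
Put A8 (314 GB) in tape 6; 86 GB remain.

6 tapes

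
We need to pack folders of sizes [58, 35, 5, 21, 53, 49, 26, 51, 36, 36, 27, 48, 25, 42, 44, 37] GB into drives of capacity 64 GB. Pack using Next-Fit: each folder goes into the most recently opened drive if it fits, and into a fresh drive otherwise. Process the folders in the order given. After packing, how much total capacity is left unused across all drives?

Put 58 GB in drive 1; 6 GB remain.
Put 35 GB in drive 2; 29 GB remain.
Put 5 GB in drive 2; 24 GB remain.
Put 21 GB in drive 2; 3 GB remain.
Put 53 GB in drive 3; 11 GB remain.
Put 49 GB in drive 4; 15 GB remain.
Put 26 GB in drive 5; 38 GB remain.
Put 51 GB in drive 6; 13 GB remain.
Put 36 GB in drive 7; 28 GB remain.
Put 36 GB in drive 8; 28 GB remain.
Put 27 GB in drive 8; 1 GB remain.
Put 48 GB in drive 9; 16 GB remain.
Put 25 GB in drive 10; 39 GB remain.
Put 42 GB in drive 11; 22 GB remain.
Put 44 GB in drive 12; 20 GB remain.
Put 37 GB in drive 13; 27 GB remain.
13 drives × 64 GB = 832 GB; used 593 GB; unused 239 GB.

239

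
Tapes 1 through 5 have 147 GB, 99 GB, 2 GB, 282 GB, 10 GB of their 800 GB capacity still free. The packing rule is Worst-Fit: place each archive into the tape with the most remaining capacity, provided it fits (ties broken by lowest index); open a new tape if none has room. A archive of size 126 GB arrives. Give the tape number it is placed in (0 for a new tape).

Tapes with room: tape 1 (147 GB), tape 4 (282 GB).
Most room is tape 4 with 282 GB free.

4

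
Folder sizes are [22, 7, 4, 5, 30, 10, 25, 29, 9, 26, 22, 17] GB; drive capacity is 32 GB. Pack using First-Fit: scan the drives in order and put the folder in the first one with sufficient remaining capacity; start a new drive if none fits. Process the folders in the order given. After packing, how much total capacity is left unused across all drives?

22 GB → drive 1 (remaining 10 GB)
7 GB → drive 1 (remaining 3 GB)
4 GB → drive 2 (remaining 28 GB)
5 GB → drive 2 (remaining 23 GB)
30 GB → drive 3 (remaining 2 GB)
10 GB → drive 2 (remaining 13 GB)
25 GB → drive 4 (remaining 7 GB)
29 GB → drive 5 (remaining 3 GB)
9 GB → drive 2 (remaining 4 GB)
26 GB → drive 6 (remaining 6 GB)
22 GB → drive 7 (remaining 10 GB)
17 GB → drive 8 (remaining 15 GB)
8 drives × 32 GB = 256 GB; used 206 GB; unused 50 GB.

50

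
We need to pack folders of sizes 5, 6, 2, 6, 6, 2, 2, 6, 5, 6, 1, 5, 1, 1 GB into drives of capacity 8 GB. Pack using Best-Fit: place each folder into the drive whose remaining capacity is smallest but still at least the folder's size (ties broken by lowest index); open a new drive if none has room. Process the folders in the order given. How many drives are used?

Put 5 GB in drive 1; 3 GB remain.
Put 6 GB in drive 2; 2 GB remain.
Put 2 GB in drive 2; 0 GB remain.
Put 6 GB in drive 3; 2 GB remain.
Put 6 GB in drive 4; 2 GB remain.
Put 2 GB in drive 3; 0 GB remain.
Put 2 GB in drive 4; 0 GB remain.
Put 6 GB in drive 5; 2 GB remain.
Put 5 GB in drive 6; 3 GB remain.
Put 6 GB in drive 7; 2 GB remain.
Put 1 GB in drive 5; 1 GB remain.
Put 5 GB in drive 8; 3 GB remain.
Put 1 GB in drive 5; 0 GB remain.
Put 1 GB in drive 7; 1 GB remain.

8 drives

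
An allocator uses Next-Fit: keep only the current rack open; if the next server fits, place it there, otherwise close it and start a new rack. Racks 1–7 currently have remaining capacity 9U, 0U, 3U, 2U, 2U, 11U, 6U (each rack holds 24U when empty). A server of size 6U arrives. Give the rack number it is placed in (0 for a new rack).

7

Next-Fit only looks at rack 7, which has 6U free.
6U fits there.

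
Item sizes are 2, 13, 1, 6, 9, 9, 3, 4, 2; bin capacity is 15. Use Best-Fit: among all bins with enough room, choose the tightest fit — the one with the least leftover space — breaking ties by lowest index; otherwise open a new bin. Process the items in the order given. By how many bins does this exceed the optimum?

0

Best-Fit: [2,13] [1,6] [9,3] [9,4,2] → 4 bins.
Total size 49; any packing needs at least ⌈49/15⌉ = 4 bins.
So 4 is already optimal.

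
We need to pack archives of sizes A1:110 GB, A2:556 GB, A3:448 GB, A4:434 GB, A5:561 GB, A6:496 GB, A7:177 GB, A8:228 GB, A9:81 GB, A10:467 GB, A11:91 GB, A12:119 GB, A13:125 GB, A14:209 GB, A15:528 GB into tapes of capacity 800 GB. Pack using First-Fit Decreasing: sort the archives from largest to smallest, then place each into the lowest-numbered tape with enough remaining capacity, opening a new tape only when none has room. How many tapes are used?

Sorted descending: 561, 556, 528, 496, 467, 448, 434, 228, 209, 177, 125, 119, 110, 91, 81.
561 GB → tape 1 (remaining 239 GB)
556 GB → tape 2 (remaining 244 GB)
528 GB → tape 3 (remaining 272 GB)
496 GB → tape 4 (remaining 304 GB)
467 GB → tape 5 (remaining 333 GB)
448 GB → tape 6 (remaining 352 GB)
434 GB → tape 7 (remaining 366 GB)
228 GB → tape 1 (remaining 11 GB)
209 GB → tape 2 (remaining 35 GB)
177 GB → tape 3 (remaining 95 GB)
125 GB → tape 4 (remaining 179 GB)
119 GB → tape 4 (remaining 60 GB)
110 GB → tape 5 (remaining 223 GB)
91 GB → tape 3 (remaining 4 GB)
81 GB → tape 5 (remaining 142 GB)

7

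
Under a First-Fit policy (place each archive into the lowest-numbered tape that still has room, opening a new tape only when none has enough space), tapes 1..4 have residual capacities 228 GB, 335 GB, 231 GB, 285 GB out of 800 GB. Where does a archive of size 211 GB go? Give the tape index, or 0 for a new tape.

Tapes with room: tape 1 (228 GB), tape 2 (335 GB), tape 3 (231 GB), tape 4 (285 GB).
The first with room is tape 1.

1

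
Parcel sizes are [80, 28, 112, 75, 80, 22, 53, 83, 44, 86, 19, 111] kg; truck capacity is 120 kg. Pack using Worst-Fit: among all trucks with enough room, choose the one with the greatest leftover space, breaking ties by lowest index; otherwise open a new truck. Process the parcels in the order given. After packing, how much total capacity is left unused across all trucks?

truck 1: place 80 kg, 40 kg left
truck 1: place 28 kg, 12 kg left
truck 2: place 112 kg, 8 kg left
truck 3: place 75 kg, 45 kg left
truck 4: place 80 kg, 40 kg left
truck 3: place 22 kg, 23 kg left
truck 5: place 53 kg, 67 kg left
truck 6: place 83 kg, 37 kg left
truck 5: place 44 kg, 23 kg left
truck 7: place 86 kg, 34 kg left
truck 4: place 19 kg, 21 kg left
truck 8: place 111 kg, 9 kg left
8 trucks × 120 kg = 960 kg; used 793 kg; unused 167 kg.

167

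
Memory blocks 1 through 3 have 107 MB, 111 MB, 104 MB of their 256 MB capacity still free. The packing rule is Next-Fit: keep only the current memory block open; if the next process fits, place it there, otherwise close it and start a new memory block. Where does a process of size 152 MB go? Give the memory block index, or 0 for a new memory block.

0

Next-Fit only looks at memory block 3, which has 104 MB free.
152 MB does not fit, so a new memory block is opened.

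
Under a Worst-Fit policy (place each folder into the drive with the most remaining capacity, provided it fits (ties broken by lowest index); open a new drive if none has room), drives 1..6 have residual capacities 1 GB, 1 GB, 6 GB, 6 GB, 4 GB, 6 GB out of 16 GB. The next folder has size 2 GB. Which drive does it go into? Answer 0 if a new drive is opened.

3

Drives with room: drive 3 (6 GB), drive 4 (6 GB), drive 5 (4 GB), drive 6 (6 GB).
Most room is drive 3 with 6 GB free.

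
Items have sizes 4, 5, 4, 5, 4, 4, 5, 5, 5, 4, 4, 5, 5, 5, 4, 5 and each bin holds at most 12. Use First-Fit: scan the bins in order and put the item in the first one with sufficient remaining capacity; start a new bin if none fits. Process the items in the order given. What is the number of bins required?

8

Put 4 in bin 1; 8 remain.
Put 5 in bin 1; 3 remain.
Put 4 in bin 2; 8 remain.
Put 5 in bin 2; 3 remain.
Put 4 in bin 3; 8 remain.
Put 4 in bin 3; 4 remain.
Put 5 in bin 4; 7 remain.
Put 5 in bin 4; 2 remain.
Put 5 in bin 5; 7 remain.
Put 4 in bin 3; 0 remain.
Put 4 in bin 5; 3 remain.
Put 5 in bin 6; 7 remain.
Put 5 in bin 6; 2 remain.
Put 5 in bin 7; 7 remain.
Put 4 in bin 7; 3 remain.
Put 5 in bin 8; 7 remain.
Final bins: [4,5] [4,5] [4,4,4] [5,5] [5,4] [5,5] [5,4] [5].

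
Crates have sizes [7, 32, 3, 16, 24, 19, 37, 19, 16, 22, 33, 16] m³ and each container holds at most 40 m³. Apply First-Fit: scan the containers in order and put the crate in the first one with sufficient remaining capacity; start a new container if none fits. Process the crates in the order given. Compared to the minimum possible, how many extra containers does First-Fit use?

First-Fit: [7,32] [3,16,19] [24,16] [37] [19,16] [22] [33] → 7 containers.
Total size 244 m³; any packing needs at least ⌈244/40⌉ = 7 containers.
So 7 is already optimal.

0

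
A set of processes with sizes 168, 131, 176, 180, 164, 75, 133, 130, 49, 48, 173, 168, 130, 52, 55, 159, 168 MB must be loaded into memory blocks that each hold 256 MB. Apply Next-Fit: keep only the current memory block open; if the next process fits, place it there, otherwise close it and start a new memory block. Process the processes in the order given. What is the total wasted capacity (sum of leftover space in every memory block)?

Put 168 MB in memory block 1; 88 MB remain.
Put 131 MB in memory block 2; 125 MB remain.
Put 176 MB in memory block 3; 80 MB remain.
Put 180 MB in memory block 4; 76 MB remain.
Put 164 MB in memory block 5; 92 MB remain.
Put 75 MB in memory block 5; 17 MB remain.
Put 133 MB in memory block 6; 123 MB remain.
Put 130 MB in memory block 7; 126 MB remain.
Put 49 MB in memory block 7; 77 MB remain.
Put 48 MB in memory block 7; 29 MB remain.
Put 173 MB in memory block 8; 83 MB remain.
Put 168 MB in memory block 9; 88 MB remain.
Put 130 MB in memory block 10; 126 MB remain.
Put 52 MB in memory block 10; 74 MB remain.
Put 55 MB in memory block 10; 19 MB remain.
Put 159 MB in memory block 11; 97 MB remain.
Put 168 MB in memory block 12; 88 MB remain.
12 memory blocks × 256 MB = 3072 MB; used 2159 MB; unused 913 MB.

913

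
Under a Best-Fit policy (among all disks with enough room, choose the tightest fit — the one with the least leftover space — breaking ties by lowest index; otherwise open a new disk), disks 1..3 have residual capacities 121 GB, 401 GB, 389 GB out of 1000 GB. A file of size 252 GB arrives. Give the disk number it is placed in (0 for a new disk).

Disks with room: disk 2 (401 GB), disk 3 (389 GB).
Tightest fit is disk 3 with 389 GB free.

3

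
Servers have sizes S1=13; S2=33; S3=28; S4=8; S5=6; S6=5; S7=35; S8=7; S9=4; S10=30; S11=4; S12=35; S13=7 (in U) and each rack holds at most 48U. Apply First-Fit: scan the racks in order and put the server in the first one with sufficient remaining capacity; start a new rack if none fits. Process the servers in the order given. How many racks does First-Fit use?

5

rack 1: place S1 (13U), 35U left
rack 1: place S2 (33U), 2U left
rack 2: place S3 (28U), 20U left
rack 2: place S4 (8U), 12U left
rack 2: place S5 (6U), 6U left
rack 2: place S6 (5U), 1U left
rack 3: place S7 (35U), 13U left
rack 3: place S8 (7U), 6U left
rack 3: place S9 (4U), 2U left
rack 4: place S10 (30U), 18U left
rack 4: place S11 (4U), 14U left
rack 5: place S12 (35U), 13U left
rack 4: place S13 (7U), 7U left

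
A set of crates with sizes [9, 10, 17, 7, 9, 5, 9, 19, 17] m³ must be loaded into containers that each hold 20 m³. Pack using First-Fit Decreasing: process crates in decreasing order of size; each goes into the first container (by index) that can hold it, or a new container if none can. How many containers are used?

6 containers

Sorted descending: 19, 17, 17, 10, 9, 9, 9, 7, 5.
Put 19 m³ in container 1; 1 m³ remain.
Put 17 m³ in container 2; 3 m³ remain.
Put 17 m³ in container 3; 3 m³ remain.
Put 10 m³ in container 4; 10 m³ remain.
Put 9 m³ in container 4; 1 m³ remain.
Put 9 m³ in container 5; 11 m³ remain.
Put 9 m³ in container 5; 2 m³ remain.
Put 7 m³ in container 6; 13 m³ remain.
Put 5 m³ in container 6; 8 m³ remain.
Final containers: [19] [17] [17] [10,9] [9,9] [7,5].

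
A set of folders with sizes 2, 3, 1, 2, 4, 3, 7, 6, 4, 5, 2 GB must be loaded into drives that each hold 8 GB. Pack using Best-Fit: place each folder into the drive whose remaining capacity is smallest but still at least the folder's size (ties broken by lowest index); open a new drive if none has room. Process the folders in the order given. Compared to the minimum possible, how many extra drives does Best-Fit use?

Best-Fit: [2,3,1,2] [4,3] [7] [6,2] [4] [5] → 6 drives.
Total size 39 GB; any packing needs at least ⌈39/8⌉ = 5 drives.
An optimal packing achieves that bound: [7,1] [6,2] [5,3] [4,4] [3,2,2] → 5 drives.
Excess: 6 − 5 = 1.

1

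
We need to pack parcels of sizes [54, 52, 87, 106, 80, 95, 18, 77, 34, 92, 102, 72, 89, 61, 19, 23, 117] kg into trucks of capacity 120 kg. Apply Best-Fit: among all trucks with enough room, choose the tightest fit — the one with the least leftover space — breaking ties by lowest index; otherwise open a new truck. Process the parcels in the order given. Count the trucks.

54 kg → truck 1 (remaining 66 kg)
52 kg → truck 1 (remaining 14 kg)
87 kg → truck 2 (remaining 33 kg)
106 kg → truck 3 (remaining 14 kg)
80 kg → truck 4 (remaining 40 kg)
95 kg → truck 5 (remaining 25 kg)
18 kg → truck 5 (remaining 7 kg)
77 kg → truck 6 (remaining 43 kg)
34 kg → truck 4 (remaining 6 kg)
92 kg → truck 7 (remaining 28 kg)
102 kg → truck 8 (remaining 18 kg)
72 kg → truck 9 (remaining 48 kg)
89 kg → truck 10 (remaining 31 kg)
61 kg → truck 11 (remaining 59 kg)
19 kg → truck 7 (remaining 9 kg)
23 kg → truck 10 (remaining 8 kg)
117 kg → truck 12 (remaining 3 kg)
Final trucks: [54,52] [87] [106] [80,34] [95,18] [77] [92,19] [102] [72] [89,23] [61] [117].

12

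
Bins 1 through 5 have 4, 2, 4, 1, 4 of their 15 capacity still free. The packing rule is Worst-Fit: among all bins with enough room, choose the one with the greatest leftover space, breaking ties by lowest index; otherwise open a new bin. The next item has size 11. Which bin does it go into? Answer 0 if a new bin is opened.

0

No bin has ≥ 11 free, so a new bin is opened.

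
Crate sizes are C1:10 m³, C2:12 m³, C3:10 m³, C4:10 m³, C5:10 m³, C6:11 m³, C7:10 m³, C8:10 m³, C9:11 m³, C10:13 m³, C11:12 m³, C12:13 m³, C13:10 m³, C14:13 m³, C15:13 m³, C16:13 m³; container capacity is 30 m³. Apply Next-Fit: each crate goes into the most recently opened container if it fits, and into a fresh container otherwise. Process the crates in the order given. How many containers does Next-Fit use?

8

container 1: place C1 (10 m³), 20 m³ left
container 1: place C2 (12 m³), 8 m³ left
container 2: place C3 (10 m³), 20 m³ left
container 2: place C4 (10 m³), 10 m³ left
container 2: place C5 (10 m³), 0 m³ left
container 3: place C6 (11 m³), 19 m³ left
container 3: place C7 (10 m³), 9 m³ left
container 4: place C8 (10 m³), 20 m³ left
container 4: place C9 (11 m³), 9 m³ left
container 5: place C10 (13 m³), 17 m³ left
container 5: place C11 (12 m³), 5 m³ left
container 6: place C12 (13 m³), 17 m³ left
container 6: place C13 (10 m³), 7 m³ left
container 7: place C14 (13 m³), 17 m³ left
container 7: place C15 (13 m³), 4 m³ left
container 8: place C16 (13 m³), 17 m³ left
Final containers: [10,12] [10,10,10] [11,10] [10,11] [13,12] [13,10] [13,13] [13].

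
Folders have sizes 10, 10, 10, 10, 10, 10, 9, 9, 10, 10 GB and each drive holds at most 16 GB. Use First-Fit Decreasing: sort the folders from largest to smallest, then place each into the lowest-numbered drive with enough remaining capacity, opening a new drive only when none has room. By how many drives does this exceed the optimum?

0

First-Fit Decreasing: [10] [10] [10] [10] [10] [10] [10] [10] [9] [9] → 10 drives.
10 folders exceed 8 GB (half the capacity), and no two of those can share a drive, so at least 10 drives are needed.
So 10 is already optimal.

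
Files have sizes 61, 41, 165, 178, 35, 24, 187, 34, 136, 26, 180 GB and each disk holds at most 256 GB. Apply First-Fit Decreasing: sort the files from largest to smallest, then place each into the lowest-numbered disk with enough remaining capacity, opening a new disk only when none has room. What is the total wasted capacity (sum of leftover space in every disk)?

Sorted descending: 187, 180, 178, 165, 136, 61, 41, 35, 34, 26, 24.
187 GB → disk 1 (remaining 69 GB)
180 GB → disk 2 (remaining 76 GB)
178 GB → disk 3 (remaining 78 GB)
165 GB → disk 4 (remaining 91 GB)
136 GB → disk 5 (remaining 120 GB)
61 GB → disk 1 (remaining 8 GB)
41 GB → disk 2 (remaining 35 GB)
35 GB → disk 2 (remaining 0 GB)
34 GB → disk 3 (remaining 44 GB)
26 GB → disk 3 (remaining 18 GB)
24 GB → disk 4 (remaining 67 GB)
5 disks × 256 GB = 1280 GB; used 1067 GB; unused 213 GB.

213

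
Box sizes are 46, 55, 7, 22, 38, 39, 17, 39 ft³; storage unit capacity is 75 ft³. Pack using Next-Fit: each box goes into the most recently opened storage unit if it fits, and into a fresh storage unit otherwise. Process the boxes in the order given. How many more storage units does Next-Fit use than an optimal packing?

0

Next-Fit: [46] [55,7] [22,38] [39,17] [39] → 5 storage units.
5 boxes exceed 37.5 ft³ (half the capacity), and no two of those can share a storage unit, so at least 5 storage units are needed.
So 5 is already optimal.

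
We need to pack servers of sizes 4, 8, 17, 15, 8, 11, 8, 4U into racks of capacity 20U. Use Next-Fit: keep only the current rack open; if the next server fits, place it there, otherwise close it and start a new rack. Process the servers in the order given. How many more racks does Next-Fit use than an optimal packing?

1

Next-Fit: [4,8] [17] [15] [8,11] [8,4] → 5 racks.
Total size 75U; any packing needs at least ⌈75/20⌉ = 4 racks.
An optimal packing achieves that bound: [17] [15,4] [11,8] [8,8,4] → 4 racks.
Excess: 5 − 4 = 1.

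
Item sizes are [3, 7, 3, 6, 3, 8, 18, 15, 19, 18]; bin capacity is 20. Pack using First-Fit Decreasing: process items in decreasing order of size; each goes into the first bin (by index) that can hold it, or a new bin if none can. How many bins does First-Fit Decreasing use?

Sorted descending: 19, 18, 18, 15, 8, 7, 6, 3, 3, 3.
bin 1: place 19, 1 left
bin 2: place 18, 2 left
bin 3: place 18, 2 left
bin 4: place 15, 5 left
bin 5: place 8, 12 left
bin 5: place 7, 5 left
bin 6: place 6, 14 left
bin 4: place 3, 2 left
bin 5: place 3, 2 left
bin 6: place 3, 11 left

6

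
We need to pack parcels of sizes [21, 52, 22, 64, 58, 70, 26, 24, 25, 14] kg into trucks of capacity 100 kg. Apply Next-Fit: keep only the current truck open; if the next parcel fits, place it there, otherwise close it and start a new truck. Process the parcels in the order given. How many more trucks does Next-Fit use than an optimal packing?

1

Next-Fit: [21,52,22] [64] [58] [70,26] [24,25,14] → 5 trucks.
Total size 376 kg; any packing needs at least ⌈376/100⌉ = 4 trucks.
An optimal packing achieves that bound: [70,26] [64,25] [58,24,14] [52,22,21] → 4 trucks.
Excess: 5 − 4 = 1.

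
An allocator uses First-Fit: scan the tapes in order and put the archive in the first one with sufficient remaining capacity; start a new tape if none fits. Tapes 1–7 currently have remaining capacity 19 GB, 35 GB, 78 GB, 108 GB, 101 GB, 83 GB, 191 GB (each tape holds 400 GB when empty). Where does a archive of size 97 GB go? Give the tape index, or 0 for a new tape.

Tapes with room: tape 4 (108 GB), tape 5 (101 GB), tape 7 (191 GB).
The first with room is tape 4.

4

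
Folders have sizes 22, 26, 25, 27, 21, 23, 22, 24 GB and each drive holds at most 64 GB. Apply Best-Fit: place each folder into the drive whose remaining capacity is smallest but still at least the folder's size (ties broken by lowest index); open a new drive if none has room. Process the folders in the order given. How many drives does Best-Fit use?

22 GB → drive 1 (remaining 42 GB)
26 GB → drive 1 (remaining 16 GB)
25 GB → drive 2 (remaining 39 GB)
27 GB → drive 2 (remaining 12 GB)
21 GB → drive 3 (remaining 43 GB)
23 GB → drive 3 (remaining 20 GB)
22 GB → drive 4 (remaining 42 GB)
24 GB → drive 4 (remaining 18 GB)
Final drives: [22,26] [25,27] [21,23] [22,24].

4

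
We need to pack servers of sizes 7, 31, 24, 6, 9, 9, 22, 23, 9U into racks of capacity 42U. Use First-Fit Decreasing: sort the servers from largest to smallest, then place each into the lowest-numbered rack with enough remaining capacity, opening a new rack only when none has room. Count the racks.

4

Sorted descending: 31, 24, 23, 22, 9, 9, 9, 7, 6.
31U → rack 1 (remaining 11U)
24U → rack 2 (remaining 18U)
23U → rack 3 (remaining 19U)
22U → rack 4 (remaining 20U)
9U → rack 1 (remaining 2U)
9U → rack 2 (remaining 9U)
9U → rack 2 (remaining 0U)
7U → rack 3 (remaining 12U)
6U → rack 3 (remaining 6U)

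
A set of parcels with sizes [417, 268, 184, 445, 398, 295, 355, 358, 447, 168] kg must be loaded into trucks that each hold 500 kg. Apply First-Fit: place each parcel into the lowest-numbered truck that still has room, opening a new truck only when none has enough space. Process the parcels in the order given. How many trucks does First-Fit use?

Put 417 kg in truck 1; 83 kg remain.
Put 268 kg in truck 2; 232 kg remain.
Put 184 kg in truck 2; 48 kg remain.
Put 445 kg in truck 3; 55 kg remain.
Put 398 kg in truck 4; 102 kg remain.
Put 295 kg in truck 5; 205 kg remain.
Put 355 kg in truck 6; 145 kg remain.
Put 358 kg in truck 7; 142 kg remain.
Put 447 kg in truck 8; 53 kg remain.
Put 168 kg in truck 5; 37 kg remain.
Final trucks: [417] [268,184] [445] [398] [295,168] [355] [358] [447].

8 trucks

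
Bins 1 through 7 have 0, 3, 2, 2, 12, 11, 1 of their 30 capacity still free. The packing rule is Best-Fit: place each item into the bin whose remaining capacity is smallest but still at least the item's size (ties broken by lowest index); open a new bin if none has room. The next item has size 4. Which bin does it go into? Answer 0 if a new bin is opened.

Bins with room: bin 5 (12), bin 6 (11).
Tightest fit is bin 6 with 11 free.

6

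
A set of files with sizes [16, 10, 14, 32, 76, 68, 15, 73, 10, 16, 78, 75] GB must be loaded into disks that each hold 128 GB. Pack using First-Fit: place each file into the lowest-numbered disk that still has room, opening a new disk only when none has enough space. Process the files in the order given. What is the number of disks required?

6

16 GB → disk 1 (remaining 112 GB)
10 GB → disk 1 (remaining 102 GB)
14 GB → disk 1 (remaining 88 GB)
32 GB → disk 1 (remaining 56 GB)
76 GB → disk 2 (remaining 52 GB)
68 GB → disk 3 (remaining 60 GB)
15 GB → disk 1 (remaining 41 GB)
73 GB → disk 4 (remaining 55 GB)
10 GB → disk 1 (remaining 31 GB)
16 GB → disk 1 (remaining 15 GB)
78 GB → disk 5 (remaining 50 GB)
75 GB → disk 6 (remaining 53 GB)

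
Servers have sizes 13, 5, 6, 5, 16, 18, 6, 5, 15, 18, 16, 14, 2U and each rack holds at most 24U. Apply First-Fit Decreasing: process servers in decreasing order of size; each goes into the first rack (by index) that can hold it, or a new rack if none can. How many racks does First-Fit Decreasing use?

Sorted descending: 18, 18, 16, 16, 15, 14, 13, 6, 6, 5, 5, 5, 2.
Put 18U in rack 1; 6U remain.
Put 18U in rack 2; 6U remain.
Put 16U in rack 3; 8U remain.
Put 16U in rack 4; 8U remain.
Put 15U in rack 5; 9U remain.
Put 14U in rack 6; 10U remain.
Put 13U in rack 7; 11U remain.
Put 6U in rack 1; 0U remain.
Put 6U in rack 2; 0U remain.
Put 5U in rack 3; 3U remain.
Put 5U in rack 4; 3U remain.
Put 5U in rack 5; 4U remain.
Put 2U in rack 3; 1U remain.
Final racks: [18,6] [18,6] [16,5,2] [16,5] [15,5] [14] [13].

7 racks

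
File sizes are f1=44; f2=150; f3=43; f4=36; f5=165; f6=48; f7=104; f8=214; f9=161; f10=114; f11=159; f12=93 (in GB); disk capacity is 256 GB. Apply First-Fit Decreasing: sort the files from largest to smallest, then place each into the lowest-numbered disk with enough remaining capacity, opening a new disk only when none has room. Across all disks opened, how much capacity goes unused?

205

Sorted descending: 214, 165, 161, 159, 150, 114, 104, 93, 48, 44, 43, 36.
disk 1: place 214 GB, 42 GB left
disk 2: place 165 GB, 91 GB left
disk 3: place 161 GB, 95 GB left
disk 4: place 159 GB, 97 GB left
disk 5: place 150 GB, 106 GB left
disk 6: place 114 GB, 142 GB left
disk 5: place 104 GB, 2 GB left
disk 3: place 93 GB, 2 GB left
disk 2: place 48 GB, 43 GB left
disk 4: place 44 GB, 53 GB left
disk 2: place 43 GB, 0 GB left
disk 1: place 36 GB, 6 GB left
6 disks × 256 GB = 1536 GB; used 1331 GB; unused 205 GB.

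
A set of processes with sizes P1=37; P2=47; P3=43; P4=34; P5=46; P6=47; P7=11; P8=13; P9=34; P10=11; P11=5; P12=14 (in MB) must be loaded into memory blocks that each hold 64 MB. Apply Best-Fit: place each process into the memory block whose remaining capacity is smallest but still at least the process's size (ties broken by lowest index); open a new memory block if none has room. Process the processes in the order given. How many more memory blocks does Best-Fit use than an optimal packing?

Best-Fit: [37] [47,11,5] [43,14] [34] [46,11] [47,13] [34] → 7 memory blocks.
7 processes exceed 32 MB (half the capacity), and no two of those can share a memory block, so at least 7 memory blocks are needed.
So 7 is already optimal.

0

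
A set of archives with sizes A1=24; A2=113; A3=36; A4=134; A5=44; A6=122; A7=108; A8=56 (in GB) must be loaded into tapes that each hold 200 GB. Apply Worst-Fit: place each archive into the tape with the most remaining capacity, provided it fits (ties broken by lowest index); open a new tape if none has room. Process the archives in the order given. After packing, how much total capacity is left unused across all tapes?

A1 (24 GB) → tape 1 (remaining 176 GB)
A2 (113 GB) → tape 1 (remaining 63 GB)
A3 (36 GB) → tape 1 (remaining 27 GB)
A4 (134 GB) → tape 2 (remaining 66 GB)
A5 (44 GB) → tape 2 (remaining 22 GB)
A6 (122 GB) → tape 3 (remaining 78 GB)
A7 (108 GB) → tape 4 (remaining 92 GB)
A8 (56 GB) → tape 4 (remaining 36 GB)
4 tapes × 200 GB = 800 GB; used 637 GB; unused 163 GB.

163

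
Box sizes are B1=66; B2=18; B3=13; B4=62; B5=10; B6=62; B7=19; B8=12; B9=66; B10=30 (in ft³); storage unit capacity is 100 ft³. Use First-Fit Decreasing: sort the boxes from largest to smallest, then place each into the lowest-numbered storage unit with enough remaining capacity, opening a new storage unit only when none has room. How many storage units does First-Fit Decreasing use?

4

Sorted descending: 66, 66, 62, 62, 30, 19, 18, 13, 12, 10.
storage unit 1: place 66 ft³, 34 ft³ left
storage unit 2: place 66 ft³, 34 ft³ left
storage unit 3: place 62 ft³, 38 ft³ left
storage unit 4: place 62 ft³, 38 ft³ left
storage unit 1: place 30 ft³, 4 ft³ left
storage unit 2: place 19 ft³, 15 ft³ left
storage unit 3: place 18 ft³, 20 ft³ left
storage unit 2: place 13 ft³, 2 ft³ left
storage unit 3: place 12 ft³, 8 ft³ left
storage unit 4: place 10 ft³, 28 ft³ left
Final storage units: [66,30] [66,19,13] [62,18,12] [62,10].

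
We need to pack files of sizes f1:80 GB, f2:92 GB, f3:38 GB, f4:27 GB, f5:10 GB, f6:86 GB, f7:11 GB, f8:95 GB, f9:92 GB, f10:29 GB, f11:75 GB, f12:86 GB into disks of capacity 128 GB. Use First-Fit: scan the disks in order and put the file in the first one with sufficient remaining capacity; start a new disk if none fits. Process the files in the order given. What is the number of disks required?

7

disk 1: place f1 (80 GB), 48 GB left
disk 2: place f2 (92 GB), 36 GB left
disk 1: place f3 (38 GB), 10 GB left
disk 2: place f4 (27 GB), 9 GB left
disk 1: place f5 (10 GB), 0 GB left
disk 3: place f6 (86 GB), 42 GB left
disk 3: place f7 (11 GB), 31 GB left
disk 4: place f8 (95 GB), 33 GB left
disk 5: place f9 (92 GB), 36 GB left
disk 3: place f10 (29 GB), 2 GB left
disk 6: place f11 (75 GB), 53 GB left
disk 7: place f12 (86 GB), 42 GB left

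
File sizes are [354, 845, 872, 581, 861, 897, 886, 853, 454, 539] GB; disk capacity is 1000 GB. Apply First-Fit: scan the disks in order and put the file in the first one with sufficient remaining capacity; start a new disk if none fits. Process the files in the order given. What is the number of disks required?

8

354 GB → disk 1 (remaining 646 GB)
845 GB → disk 2 (remaining 155 GB)
872 GB → disk 3 (remaining 128 GB)
581 GB → disk 1 (remaining 65 GB)
861 GB → disk 4 (remaining 139 GB)
897 GB → disk 5 (remaining 103 GB)
886 GB → disk 6 (remaining 114 GB)
853 GB → disk 7 (remaining 147 GB)
454 GB → disk 8 (remaining 546 GB)
539 GB → disk 8 (remaining 7 GB)
Final disks: [354,581] [845] [872] [861] [897] [886] [853] [454,539].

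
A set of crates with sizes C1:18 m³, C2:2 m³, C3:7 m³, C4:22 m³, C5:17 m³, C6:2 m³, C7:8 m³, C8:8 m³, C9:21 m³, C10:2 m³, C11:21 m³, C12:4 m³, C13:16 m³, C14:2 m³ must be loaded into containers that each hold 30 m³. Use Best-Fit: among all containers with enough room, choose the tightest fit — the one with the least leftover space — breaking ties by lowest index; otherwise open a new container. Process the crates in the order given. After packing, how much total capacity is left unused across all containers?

container 1: place C1 (18 m³), 12 m³ left
container 1: place C2 (2 m³), 10 m³ left
container 1: place C3 (7 m³), 3 m³ left
container 2: place C4 (22 m³), 8 m³ left
container 3: place C5 (17 m³), 13 m³ left
container 1: place C6 (2 m³), 1 m³ left
container 2: place C7 (8 m³), 0 m³ left
container 3: place C8 (8 m³), 5 m³ left
container 4: place C9 (21 m³), 9 m³ left
container 3: place C10 (2 m³), 3 m³ left
container 5: place C11 (21 m³), 9 m³ left
container 4: place C12 (4 m³), 5 m³ left
container 6: place C13 (16 m³), 14 m³ left
container 3: place C14 (2 m³), 1 m³ left
6 containers × 30 m³ = 180 m³; used 150 m³; unused 30 m³.

30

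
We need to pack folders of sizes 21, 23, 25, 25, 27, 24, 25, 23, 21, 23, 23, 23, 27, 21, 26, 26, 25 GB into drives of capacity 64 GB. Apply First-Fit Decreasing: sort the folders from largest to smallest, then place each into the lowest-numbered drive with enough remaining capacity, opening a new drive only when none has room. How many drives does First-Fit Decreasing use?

Sorted descending: 27, 27, 26, 26, 25, 25, 25, 25, 24, 23, 23, 23, 23, 23, 21, 21, 21.
drive 1: place 27 GB, 37 GB left
drive 1: place 27 GB, 10 GB left
drive 2: place 26 GB, 38 GB left
drive 2: place 26 GB, 12 GB left
drive 3: place 25 GB, 39 GB left
drive 3: place 25 GB, 14 GB left
drive 4: place 25 GB, 39 GB left
drive 4: place 25 GB, 14 GB left
drive 5: place 24 GB, 40 GB left
drive 5: place 23 GB, 17 GB left
drive 6: place 23 GB, 41 GB left
drive 6: place 23 GB, 18 GB left
drive 7: place 23 GB, 41 GB left
drive 7: place 23 GB, 18 GB left
drive 8: place 21 GB, 43 GB left
drive 8: place 21 GB, 22 GB left
drive 8: place 21 GB, 1 GB left

8 drives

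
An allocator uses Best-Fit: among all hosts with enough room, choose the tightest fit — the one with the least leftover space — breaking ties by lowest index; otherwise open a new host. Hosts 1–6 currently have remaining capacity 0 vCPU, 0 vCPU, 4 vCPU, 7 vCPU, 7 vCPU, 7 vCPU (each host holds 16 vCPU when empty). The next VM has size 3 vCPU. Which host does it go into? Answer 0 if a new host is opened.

Hosts with room: host 3 (4 vCPU), host 4 (7 vCPU), host 5 (7 vCPU), host 6 (7 vCPU).
Tightest fit is host 3 with 4 vCPU free.

3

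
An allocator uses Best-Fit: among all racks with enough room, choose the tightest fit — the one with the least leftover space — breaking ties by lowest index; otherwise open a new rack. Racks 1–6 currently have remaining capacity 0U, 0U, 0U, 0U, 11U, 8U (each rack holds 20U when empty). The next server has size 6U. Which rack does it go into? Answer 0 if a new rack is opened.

Racks with room: rack 5 (11U), rack 6 (8U).
Tightest fit is rack 6 with 8U free.

6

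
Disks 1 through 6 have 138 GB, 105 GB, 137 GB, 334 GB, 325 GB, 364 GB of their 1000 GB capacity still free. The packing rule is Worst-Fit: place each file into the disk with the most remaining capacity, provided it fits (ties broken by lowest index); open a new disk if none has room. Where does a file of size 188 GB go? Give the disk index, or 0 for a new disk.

Disks with room: disk 4 (334 GB), disk 5 (325 GB), disk 6 (364 GB).
Most room is disk 6 with 364 GB free.

6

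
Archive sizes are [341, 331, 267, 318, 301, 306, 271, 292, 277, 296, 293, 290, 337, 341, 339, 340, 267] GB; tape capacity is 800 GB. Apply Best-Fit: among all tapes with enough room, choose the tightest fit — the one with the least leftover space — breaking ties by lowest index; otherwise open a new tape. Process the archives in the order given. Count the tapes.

Put 341 GB in tape 1; 459 GB remain.
Put 331 GB in tape 1; 128 GB remain.
Put 267 GB in tape 2; 533 GB remain.
Put 318 GB in tape 2; 215 GB remain.
Put 301 GB in tape 3; 499 GB remain.
Put 306 GB in tape 3; 193 GB remain.
Put 271 GB in tape 4; 529 GB remain.
Put 292 GB in tape 4; 237 GB remain.
Put 277 GB in tape 5; 523 GB remain.
Put 296 GB in tape 5; 227 GB remain.
Put 293 GB in tape 6; 507 GB remain.
Put 290 GB in tape 6; 217 GB remain.
Put 337 GB in tape 7; 463 GB remain.
Put 341 GB in tape 7; 122 GB remain.
Put 339 GB in tape 8; 461 GB remain.
Put 340 GB in tape 8; 121 GB remain.
Put 267 GB in tape 9; 533 GB remain.
Final tapes: [341,331] [267,318] [301,306] [271,292] [277,296] [293,290] [337,341] [339,340] [267].

9 tapes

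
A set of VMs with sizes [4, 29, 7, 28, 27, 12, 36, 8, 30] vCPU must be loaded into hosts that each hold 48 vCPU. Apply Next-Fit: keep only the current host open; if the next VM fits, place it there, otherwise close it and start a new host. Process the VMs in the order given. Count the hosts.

5 hosts

4 vCPU → host 1 (remaining 44 vCPU)
29 vCPU → host 1 (remaining 15 vCPU)
7 vCPU → host 1 (remaining 8 vCPU)
28 vCPU → host 2 (remaining 20 vCPU)
27 vCPU → host 3 (remaining 21 vCPU)
12 vCPU → host 3 (remaining 9 vCPU)
36 vCPU → host 4 (remaining 12 vCPU)
8 vCPU → host 4 (remaining 4 vCPU)
30 vCPU → host 5 (remaining 18 vCPU)
Final hosts: [4,29,7] [28] [27,12] [36,8] [30].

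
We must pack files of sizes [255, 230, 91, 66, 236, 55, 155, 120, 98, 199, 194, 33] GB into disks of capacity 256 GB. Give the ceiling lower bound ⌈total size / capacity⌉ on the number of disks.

7 disks

Total size = 255 + 230 + 91 + 66 + 236 + 55 + 155 + 120 + 98 + 199 + 194 + 33 = 1732 GB.
⌈1732 / 256⌉ = 7.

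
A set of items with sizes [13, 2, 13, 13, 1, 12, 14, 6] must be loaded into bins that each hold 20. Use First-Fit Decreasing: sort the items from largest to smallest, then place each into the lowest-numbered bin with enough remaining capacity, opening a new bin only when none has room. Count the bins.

Sorted descending: 14, 13, 13, 13, 12, 6, 2, 1.
14 → bin 1 (remaining 6)
13 → bin 2 (remaining 7)
13 → bin 3 (remaining 7)
13 → bin 4 (remaining 7)
12 → bin 5 (remaining 8)
6 → bin 1 (remaining 0)
2 → bin 2 (remaining 5)
1 → bin 2 (remaining 4)
Final bins: [14,6] [13,2,1] [13] [13] [12].

5 bins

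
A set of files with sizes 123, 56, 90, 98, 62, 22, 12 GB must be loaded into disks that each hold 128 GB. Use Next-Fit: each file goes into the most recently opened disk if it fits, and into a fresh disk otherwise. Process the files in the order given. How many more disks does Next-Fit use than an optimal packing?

Next-Fit: [123] [56] [90] [98] [62,22,12] → 5 disks.
Total size 463 GB; any packing needs at least ⌈463/128⌉ = 4 disks.
An optimal packing achieves that bound: [123] [98,22] [90,12] [62,56] → 4 disks.
Excess: 5 − 4 = 1.

1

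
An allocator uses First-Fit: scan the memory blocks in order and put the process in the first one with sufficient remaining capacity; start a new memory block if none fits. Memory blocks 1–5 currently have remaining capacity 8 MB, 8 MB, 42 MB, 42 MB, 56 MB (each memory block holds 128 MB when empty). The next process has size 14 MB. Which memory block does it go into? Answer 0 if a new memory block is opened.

Memory blocks with room: memory block 3 (42 MB), memory block 4 (42 MB), memory block 5 (56 MB).
The first with room is memory block 3.

3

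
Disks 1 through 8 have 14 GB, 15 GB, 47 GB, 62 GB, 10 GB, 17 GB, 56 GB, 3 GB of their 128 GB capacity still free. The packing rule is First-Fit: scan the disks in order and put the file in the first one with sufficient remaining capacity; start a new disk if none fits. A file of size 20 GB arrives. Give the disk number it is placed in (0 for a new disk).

3

Disks with room: disk 3 (47 GB), disk 4 (62 GB), disk 7 (56 GB).
The first with room is disk 3.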